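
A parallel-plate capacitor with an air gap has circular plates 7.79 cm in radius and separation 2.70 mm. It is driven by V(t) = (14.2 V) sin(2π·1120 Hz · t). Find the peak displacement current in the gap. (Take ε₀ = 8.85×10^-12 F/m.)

6.24×10^-6 A

The displacement current equals the conduction current C dV/dt, which peaks at C V₀ ω.
With C = ε₀A/d = (8.85×10^-12)(0.01906)/(2.70×10^-3) = 6.247×10^-11 F and ω = 2πf = 7037 rad/s, I_d,max = (6.247×10^-11)(14.2)(7037) = 6.24×10^-6 A.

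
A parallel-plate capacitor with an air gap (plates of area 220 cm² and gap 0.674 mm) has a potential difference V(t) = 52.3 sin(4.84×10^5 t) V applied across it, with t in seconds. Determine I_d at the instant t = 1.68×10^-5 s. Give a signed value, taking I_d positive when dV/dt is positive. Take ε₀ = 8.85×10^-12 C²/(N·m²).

C = ε₀A/d = (8.85×10^-12)(0.0220)/(6.74×10^-4) = 2.889×10^-10 F. dV/dt = V₀ω·cos(ωt); at ωt = 8.1312 rad this factor is -0.2737.
I_d = C dV/dt = (2.889×10^-10)(52.3)(4.84×10^5)(-0.2737) = -2.00×10^-3 A.

-2.00×10^-3 A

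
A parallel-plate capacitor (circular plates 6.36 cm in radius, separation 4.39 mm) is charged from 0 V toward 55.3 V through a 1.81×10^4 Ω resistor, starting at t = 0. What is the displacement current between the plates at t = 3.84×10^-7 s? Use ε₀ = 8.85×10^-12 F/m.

C = ε₀A/d = (8.85×10^-12)(0.01271)/(4.39×10^-3) = 2.562×10^-11 F and τ = RC = 4.637×10^-7 s. I_d in the gap equals the RC charging current.
I_d(t) = (V₀/R) e^(−t/τ) = 3.055×10^-3 · e^(−0.8281) = 1.33×10^-3 A.

1.33×10^-3 A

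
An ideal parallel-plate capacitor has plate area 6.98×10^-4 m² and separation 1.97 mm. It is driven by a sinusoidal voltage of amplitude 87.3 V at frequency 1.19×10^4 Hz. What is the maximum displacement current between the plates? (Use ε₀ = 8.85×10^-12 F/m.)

(dE/dt)_max = V₀ω/d = 3.313×10^9 V/(m·s); ω = 2πf = 7.477×10^4 rad/s.
I_d,max = ε₀ A (dE/dt)_max = (8.85×10^-12)(6.98×10^-4)(3.313×10^9) = 2.05×10^-5 A.

2.05×10^-5 A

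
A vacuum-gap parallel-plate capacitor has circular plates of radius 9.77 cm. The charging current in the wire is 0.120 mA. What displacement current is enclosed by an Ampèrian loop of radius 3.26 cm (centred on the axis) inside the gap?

1.34×10^-5 A

No conduction current crosses the gap, so I_d there equals the 1.20×10^-4 A in the leads.
The field is uniform, so I_d,enc = I_d (r/R)² = (1.20×10^-4)(3.26/9.77)² = 1.34×10^-5 A.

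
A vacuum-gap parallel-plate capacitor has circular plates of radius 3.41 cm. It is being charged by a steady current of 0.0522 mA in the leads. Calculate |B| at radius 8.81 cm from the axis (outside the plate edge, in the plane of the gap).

By continuity the displacement current in the gap matches the conduction current: I_d = 5.22×10^-5 A.
With r > R the enclosed displacement current is the full I_d; B = μ₀ I_d / (2πr) = 1.19×10^-10 T.

1.19×10^-10 T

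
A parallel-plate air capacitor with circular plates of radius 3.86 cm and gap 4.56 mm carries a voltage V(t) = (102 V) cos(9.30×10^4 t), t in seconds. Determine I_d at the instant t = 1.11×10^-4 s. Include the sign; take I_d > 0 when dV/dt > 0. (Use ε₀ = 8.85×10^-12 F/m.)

C = ε₀A/d = (8.85×10^-12)(4.681×10^-3)/(4.56×10^-3) = 9.085×10^-12 F. dV/dt = V₀ω·−sin(ωt); at ωt = 10.323 rad this factor is 0.7822.
I_d = C dV/dt = (9.085×10^-12)(102)(9.30×10^4)(0.7822) = 6.74×10^-5 A.

6.74×10^-5 A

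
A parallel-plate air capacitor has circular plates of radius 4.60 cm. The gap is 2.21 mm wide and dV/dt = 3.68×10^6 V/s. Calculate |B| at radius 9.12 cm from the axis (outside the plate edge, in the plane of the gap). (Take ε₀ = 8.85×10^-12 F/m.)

I_d = C dV/dt with C = ε₀πR²/d = 2.662×10^-11 F, so I_d = (2.662×10^-11)(3.68×10^6) = 9.796×10^-5 A.
For r ≥ R the full I_d is enclosed: B = μ₀ I_d/(2πr) = (4π×10^-7)(9.796×10^-5)/(2π·0.0912) = 2.15×10^-10 T.

2.15×10^-10 T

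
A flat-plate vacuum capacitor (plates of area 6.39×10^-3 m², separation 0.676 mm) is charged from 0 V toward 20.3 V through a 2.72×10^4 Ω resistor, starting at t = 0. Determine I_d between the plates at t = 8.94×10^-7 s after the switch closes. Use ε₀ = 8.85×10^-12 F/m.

5.04×10^-4 A

C = ε₀A/d = (8.85×10^-12)(6.39×10^-3)/(6.76×10^-4) = 8.366×10^-11 F, so τ = RC = 2.276×10^-6 s.
The conduction current is I(t) = (V₀/R) e^(−t/τ), and the displacement current between the plates equals it.
t/τ = 0.3928; I_d = (20.3/2.72×10^4) · e^(−0.3928) = (7.463×10^-4)(0.6752) = 5.04×10^-4 A.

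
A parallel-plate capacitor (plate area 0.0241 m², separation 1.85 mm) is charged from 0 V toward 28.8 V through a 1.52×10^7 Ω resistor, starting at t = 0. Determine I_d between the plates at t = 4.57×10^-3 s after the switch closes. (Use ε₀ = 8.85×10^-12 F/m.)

1.40×10^-7 A

C = ε₀A/d = (8.85×10^-12)(0.0241)/(1.85×10^-3) = 1.153×10^-10 F and τ = RC = 1.753×10^-3 s. I_d in the gap equals the RC charging current.
I_d(t) = (V₀/R) e^(−t/τ) = 1.895×10^-6 · e^(−2.607) = 1.40×10^-7 A.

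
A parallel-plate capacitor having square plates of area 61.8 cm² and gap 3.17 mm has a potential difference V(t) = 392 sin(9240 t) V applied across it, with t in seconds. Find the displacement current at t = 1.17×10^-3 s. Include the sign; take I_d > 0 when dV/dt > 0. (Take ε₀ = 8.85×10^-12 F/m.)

-1.15×10^-5 A

dV/dt = (392)(9240)·cos(10.8108) = -6.655×10^5 V/s.
I_d = C dV/dt with C = ε₀A/d = (8.85×10^-12)(6.18×10^-3)/(3.17×10^-3) = 1.725×10^-11 F, so I_d = (1.725×10^-11)(-6.655×10^5) = -1.15×10^-5 A.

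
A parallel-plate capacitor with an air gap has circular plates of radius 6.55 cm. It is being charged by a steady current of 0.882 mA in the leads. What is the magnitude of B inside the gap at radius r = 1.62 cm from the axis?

No conduction current crosses the gap, so I_d there equals the 8.82×10^-4 A in the leads.
An Ampèrian loop of radius r encloses a fraction (r/R)² of I_d. Then B·2πr = μ₀ I_d (r/R)², giving B = μ₀ I_d r/(2πR²) = 6.66×10^-10 T.

6.66×10^-10 T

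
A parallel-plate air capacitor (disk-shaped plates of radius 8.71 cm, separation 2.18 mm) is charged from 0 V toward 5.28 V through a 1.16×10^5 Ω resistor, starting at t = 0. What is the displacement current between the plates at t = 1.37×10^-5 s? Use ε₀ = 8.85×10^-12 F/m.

1.34×10^-5 A

C = ε₀A/d = (8.85×10^-12)(0.02383)/(2.18×10^-3) = 9.674×10^-11 F and τ = RC = 1.122×10^-5 s. I_d in the gap equals the RC charging current.
I_d(t) = (V₀/R) e^(−t/τ) = 4.552×10^-5 · e^(−1.221) = 1.34×10^-5 A.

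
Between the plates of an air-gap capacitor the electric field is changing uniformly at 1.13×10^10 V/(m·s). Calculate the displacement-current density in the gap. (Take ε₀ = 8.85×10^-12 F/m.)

J_d = ε₀ ∂E/∂t, so J_d = 0.100 A/m².

0.100 A/m²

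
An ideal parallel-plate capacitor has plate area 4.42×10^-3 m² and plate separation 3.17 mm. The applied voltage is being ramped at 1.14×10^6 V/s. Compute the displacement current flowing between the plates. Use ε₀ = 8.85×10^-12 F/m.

C = ε₀A/d = (8.85×10^-12)(4.42×10^-3)/(3.17×10^-3) = 1.234×10^-11 F.
I_d = C dV/dt = (1.234×10^-11)(1.14×10^6) = 1.41×10^-5 A.

1.41×10^-5 A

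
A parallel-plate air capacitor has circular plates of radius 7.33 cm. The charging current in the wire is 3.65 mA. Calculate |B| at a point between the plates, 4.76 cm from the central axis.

6.47×10^-9 T

By continuity the displacement current in the gap matches the conduction current: I_d = 3.65×10^-3 A.
∮B·dl = μ₀ I_d,enc with I_d,enc = I_d r²/R² = 1.539×10^-3 A; so B = μ₀ I_d,enc/(2πr) = 6.47×10^-9 T.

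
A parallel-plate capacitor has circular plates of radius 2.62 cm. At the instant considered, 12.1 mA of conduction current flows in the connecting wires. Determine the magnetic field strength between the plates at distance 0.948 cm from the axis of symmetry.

No conduction current crosses the gap, so I_d there equals the 0.0121 A in the leads.
∮B·dl = μ₀ I_d,enc with I_d,enc = I_d r²/R² = 1.584×10^-3 A; so B = μ₀ I_d,enc/(2πr) = 3.34×10^-8 T.

3.34×10^-8 T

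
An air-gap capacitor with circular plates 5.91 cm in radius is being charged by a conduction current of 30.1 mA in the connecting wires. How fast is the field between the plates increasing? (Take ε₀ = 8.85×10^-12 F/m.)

By continuity, I_d in the gap equals the 30.1 mA flowing in the wire.
Then dE/dt = I_d/(ε₀A) = 3.10×10^11 V/(m·s).

3.10×10^11 V/(m·s)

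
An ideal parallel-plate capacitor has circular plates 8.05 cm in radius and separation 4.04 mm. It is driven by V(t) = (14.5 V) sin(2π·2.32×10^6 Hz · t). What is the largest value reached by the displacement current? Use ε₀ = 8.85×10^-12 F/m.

9.43×10^-3 A

C = ε₀A/d = (8.85×10^-12)(0.02036)/(4.04×10^-3) = 4.460×10^-11 F; ω = 2πf = 1.458×10^7 rad/s.
I_d = C dV/dt, so |I_d|_max = C V₀ ω = (4.460×10^-11)(14.5)(1.458×10^7) = 9.43×10^-3 A.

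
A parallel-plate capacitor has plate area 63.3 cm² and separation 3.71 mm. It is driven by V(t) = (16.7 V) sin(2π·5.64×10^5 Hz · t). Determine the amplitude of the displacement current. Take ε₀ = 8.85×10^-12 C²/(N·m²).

8.94×10^-4 A

(dE/dt)_max = V₀ω/d = 1.595×10^10 V/(m·s); ω = 2πf = 3.544×10^6 rad/s.
I_d,max = ε₀ A (dE/dt)_max = (8.85×10^-12)(6.33×10^-3)(1.595×10^10) = 8.94×10^-4 A.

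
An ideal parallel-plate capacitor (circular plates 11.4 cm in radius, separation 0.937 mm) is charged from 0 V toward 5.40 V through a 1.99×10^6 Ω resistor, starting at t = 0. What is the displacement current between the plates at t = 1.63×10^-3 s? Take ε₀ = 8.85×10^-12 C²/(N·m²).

C = ε₀A/d = (8.85×10^-12)(0.04083)/(9.37×10^-4) = 3.856×10^-10 F and τ = RC = 7.673×10^-4 s. I_d in the gap equals the RC charging current.
I_d(t) = (V₀/R) e^(−t/τ) = 2.714×10^-6 · e^(−2.124) = 3.24×10^-7 A.

3.24×10^-7 A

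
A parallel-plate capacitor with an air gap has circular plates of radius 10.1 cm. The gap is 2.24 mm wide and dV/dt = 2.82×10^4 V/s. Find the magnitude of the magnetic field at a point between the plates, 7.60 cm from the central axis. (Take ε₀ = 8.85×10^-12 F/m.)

With E = V/d, dE/dt = 1.259×10^7 V/(m·s) and πR² = 0.03205 m², giving I_d = ε₀ πR² dE/dt = 3.571×10^-6 A.
For r < R the Ampère–Maxwell law gives B(2πr) = μ₀ I_d (r²/R²), so B = μ₀ I_d r/(2πR²) = (4π×10^-7)(3.571×10^-6)(0.0760)/(2π·0.101²) = 5.32×10^-12 T.

5.32×10^-12 T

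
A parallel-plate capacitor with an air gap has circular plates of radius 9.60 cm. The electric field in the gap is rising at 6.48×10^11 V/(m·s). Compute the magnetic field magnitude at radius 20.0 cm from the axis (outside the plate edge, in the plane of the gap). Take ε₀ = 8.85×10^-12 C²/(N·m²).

Total displacement current: I_d = ε₀(πR²)(dE/dt) = (8.85×10^-12)(0.02895)(6.48×10^11) = 0.1660 A.
With r > R the enclosed displacement current is the full I_d; B = μ₀ I_d / (2πr) = 1.66×10^-7 T.

1.66×10^-7 T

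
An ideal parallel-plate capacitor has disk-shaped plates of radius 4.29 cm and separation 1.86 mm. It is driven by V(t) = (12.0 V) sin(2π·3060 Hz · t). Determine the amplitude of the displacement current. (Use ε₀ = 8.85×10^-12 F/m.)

C = ε₀A/d = (8.85×10^-12)(5.782×10^-3)/(1.86×10^-3) = 2.751×10^-11 F; ω = 2πf = 1.923×10^4 rad/s.
I_d = C dV/dt, so |I_d|_max = C V₀ ω = (2.751×10^-11)(12.0)(1.923×10^4) = 6.35×10^-6 A.

6.35×10^-6 A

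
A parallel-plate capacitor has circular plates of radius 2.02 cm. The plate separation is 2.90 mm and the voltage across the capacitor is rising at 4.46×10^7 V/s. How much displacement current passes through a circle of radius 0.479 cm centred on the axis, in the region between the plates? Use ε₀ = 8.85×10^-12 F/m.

9.81×10^-6 A

I_d = C dV/dt with C = ε₀πR²/d = 3.912×10^-12 F, so I_d = (3.912×10^-12)(4.46×10^7) = 1.745×10^-4 A.
Through an area πr² the displacement current is I_d·(πr²/πR²) = I_d (r/R)² = 9.81×10^-6 A.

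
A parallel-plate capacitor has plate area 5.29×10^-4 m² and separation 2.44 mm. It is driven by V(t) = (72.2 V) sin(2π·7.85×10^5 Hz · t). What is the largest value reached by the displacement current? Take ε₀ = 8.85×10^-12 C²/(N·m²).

6.83×10^-4 A

C = ε₀A/d = (8.85×10^-12)(5.29×10^-4)/(2.44×10^-3) = 1.919×10^-12 F; ω = 2πf = 4.932×10^6 rad/s.
I_d = C dV/dt, so |I_d|_max = C V₀ ω = (1.919×10^-12)(72.2)(4.932×10^6) = 6.83×10^-4 A.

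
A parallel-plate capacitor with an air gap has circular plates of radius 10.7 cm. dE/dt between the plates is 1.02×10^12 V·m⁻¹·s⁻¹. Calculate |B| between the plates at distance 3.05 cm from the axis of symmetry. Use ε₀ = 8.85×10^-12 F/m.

I_d = ε₀ dΦ_E/dt = ε₀ πR² (dE/dt) = (8.85×10^-12)(0.03597)(1.02×10^12) = 0.3247 A through the full plate area.
For r < R the Ampère–Maxwell law gives B(2πr) = μ₀ I_d (r²/R²), so B = μ₀ I_d r/(2πR²) = (4π×10^-7)(0.3247)(0.0305)/(2π·0.107²) = 1.73×10^-7 T.

1.73×10^-7 T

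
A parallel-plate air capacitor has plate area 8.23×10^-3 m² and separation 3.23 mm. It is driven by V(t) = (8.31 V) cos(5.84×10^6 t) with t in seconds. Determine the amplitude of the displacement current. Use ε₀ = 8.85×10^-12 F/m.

(dE/dt)_max = V₀ω/d = 1.502×10^10 V/(m·s); ω = 5.84×10^6 rad/s.
I_d,max = ε₀ A (dE/dt)_max = (8.85×10^-12)(8.23×10^-3)(1.502×10^10) = 1.09×10^-3 A.

1.09×10^-3 A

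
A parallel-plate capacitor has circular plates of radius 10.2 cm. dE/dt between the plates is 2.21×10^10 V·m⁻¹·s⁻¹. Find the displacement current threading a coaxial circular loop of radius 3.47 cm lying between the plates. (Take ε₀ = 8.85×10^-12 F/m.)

I_d = ε₀ dΦ_E/dt = ε₀ πR² (dE/dt) = (8.85×10^-12)(0.03269)(2.21×10^10) = 6.394×10^-3 A through the full plate area.
The field is uniform, so I_d,enc = I_d (r/R)² = (6.394×10^-3)(3.47/10.2)² = 7.40×10^-4 A.

7.40×10^-4 A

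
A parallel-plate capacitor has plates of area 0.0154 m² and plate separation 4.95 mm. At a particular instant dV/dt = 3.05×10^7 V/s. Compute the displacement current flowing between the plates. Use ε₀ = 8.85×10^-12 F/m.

C = ε₀A/d = (8.85×10^-12)(0.0154)/(4.95×10^-3) = 2.753×10^-11 F.
I_d = C dV/dt = (2.753×10^-11)(3.05×10^7) = 8.40×10^-4 A.

8.40×10^-4 A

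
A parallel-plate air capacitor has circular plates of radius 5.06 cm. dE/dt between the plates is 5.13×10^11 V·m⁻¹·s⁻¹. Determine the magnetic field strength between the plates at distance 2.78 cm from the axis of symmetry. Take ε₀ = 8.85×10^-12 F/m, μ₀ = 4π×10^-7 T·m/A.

Through the whole plate area (πR² = 8.044×10^-3 m²), I_d = ε₀ πR² dE/dt = 0.03652 A.
∮B·dl = μ₀ I_d,enc with I_d,enc = I_d r²/R² = 0.01102 A; so B = μ₀ I_d,enc/(2πr) = 7.93×10^-8 T.

7.93×10^-8 T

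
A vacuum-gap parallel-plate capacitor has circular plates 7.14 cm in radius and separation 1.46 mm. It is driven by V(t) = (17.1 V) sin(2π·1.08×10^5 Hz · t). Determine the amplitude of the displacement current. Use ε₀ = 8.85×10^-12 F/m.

1.13×10^-3 A

(dE/dt)_max = V₀ω/d = 7.948×10^9 V/(m·s); ω = 2πf = 6.786×10^5 rad/s.
I_d,max = ε₀ A (dE/dt)_max = (8.85×10^-12)(0.01602)(7.948×10^9) = 1.13×10^-3 A.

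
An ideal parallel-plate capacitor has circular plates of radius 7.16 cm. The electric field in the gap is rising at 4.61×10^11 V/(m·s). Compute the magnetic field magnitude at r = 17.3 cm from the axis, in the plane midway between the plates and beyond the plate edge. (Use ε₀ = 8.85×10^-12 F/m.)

I_d = ε₀ dΦ_E/dt = ε₀ πR² (dE/dt) = (8.85×10^-12)(0.01611)(4.61×10^11) = 0.06573 A through the full plate area.
Outside the plates the loop encloses all of I_d, so B·2πr = μ₀ I_d and B = 7.60×10^-8 T.

7.60×10^-8 T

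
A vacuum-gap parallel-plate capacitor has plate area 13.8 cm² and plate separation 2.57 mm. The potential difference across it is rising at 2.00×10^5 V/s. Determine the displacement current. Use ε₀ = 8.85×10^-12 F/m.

9.50×10^-7 A

E = V/d so dE/dt = (dV/dt)/d = 7.782×10^7 V/(m·s), and I_d = ε₀ A dE/dt = (8.85×10^-12)(1.38×10^-3)(7.782×10^7) = 9.50×10^-7 A.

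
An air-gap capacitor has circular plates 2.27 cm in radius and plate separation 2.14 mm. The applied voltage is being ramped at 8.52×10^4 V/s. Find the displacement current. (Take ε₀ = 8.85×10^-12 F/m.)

The field between the plates is E = V/d, so dE/dt = (8.52×10^4)/(2.14×10^-3 m) = 3.981×10^7 V/(m·s).
I_d = ε₀ A (dE/dt) = (8.85×10^-12)(1.619×10^-3)(3.981×10^7) = 5.70×10^-7 A.

5.70×10^-7 A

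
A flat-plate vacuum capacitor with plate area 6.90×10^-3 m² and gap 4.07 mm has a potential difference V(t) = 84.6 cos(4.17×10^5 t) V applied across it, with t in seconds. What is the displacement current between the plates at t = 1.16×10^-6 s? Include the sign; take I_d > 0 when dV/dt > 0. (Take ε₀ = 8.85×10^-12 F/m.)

dE/dt = (V₀ω/d)·−sin(ωt) with ωt = 0.48372 rad: (84.6)(4.17×10^5)(-0.4651)/(4.07×10^-3) = -4.031×10^9 V/(m·s).
I_d = ε₀ A dE/dt = (8.85×10^-12)(6.90×10^-3)(-4.031×10^9) = -2.46×10^-4 A.

-2.46×10^-4 A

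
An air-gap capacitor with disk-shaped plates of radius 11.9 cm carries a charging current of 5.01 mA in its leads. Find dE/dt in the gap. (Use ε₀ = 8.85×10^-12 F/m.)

1.27×10^10 V/(m·s)

Charge continuity gives I_d = I = 5.01×10^-3 A between the plates.
Then dE/dt = I_d/(ε₀A) = 1.27×10^10 V/(m·s).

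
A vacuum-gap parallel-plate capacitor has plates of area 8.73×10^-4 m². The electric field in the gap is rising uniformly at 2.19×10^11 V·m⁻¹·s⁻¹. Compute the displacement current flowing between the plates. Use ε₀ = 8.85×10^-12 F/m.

The displacement current is ε₀ times dΦ_E/dt = ε₀ A dE/dt = (8.85×10^-12)(8.73×10^-4)(2.19×10^11) = 1.69×10^-3 A.

1.69×10^-3 A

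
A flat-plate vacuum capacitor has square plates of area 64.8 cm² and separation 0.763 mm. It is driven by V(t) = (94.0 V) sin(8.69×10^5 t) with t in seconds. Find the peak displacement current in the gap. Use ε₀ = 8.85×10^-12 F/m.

6.14×10^-3 A

(dE/dt)_max = V₀ω/d = 1.071×10^11 V/(m·s); ω = 8.69×10^5 rad/s.
I_d,max = ε₀ A (dE/dt)_max = (8.85×10^-12)(6.48×10^-3)(1.071×10^11) = 6.14×10^-3 A.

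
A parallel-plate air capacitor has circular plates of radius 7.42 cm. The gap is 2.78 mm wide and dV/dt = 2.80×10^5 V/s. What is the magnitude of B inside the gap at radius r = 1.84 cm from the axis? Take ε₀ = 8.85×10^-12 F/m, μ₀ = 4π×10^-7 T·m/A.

I_d = C dV/dt with C = ε₀πR²/d = 5.507×10^-11 F, so I_d = (5.507×10^-11)(2.80×10^5) = 1.542×10^-5 A.
An Ampèrian loop of radius r encloses a fraction (r/R)² of I_d. Then B·2πr = μ₀ I_d (r/R)², giving B = μ₀ I_d r/(2πR²) = 1.03×10^-11 T.

1.03×10^-11 T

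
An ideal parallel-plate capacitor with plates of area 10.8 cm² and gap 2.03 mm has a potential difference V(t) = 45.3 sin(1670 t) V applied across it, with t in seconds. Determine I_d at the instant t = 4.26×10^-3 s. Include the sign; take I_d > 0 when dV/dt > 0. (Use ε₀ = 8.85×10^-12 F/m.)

2.40×10^-7 A

dV/dt = (45.3)(1670)·cos(7.1142) = 5.100×10^4 V/s.
I_d = C dV/dt with C = ε₀A/d = (8.85×10^-12)(1.08×10^-3)/(2.03×10^-3) = 4.708×10^-12 F, so I_d = (4.708×10^-12)(5.100×10^4) = 2.40×10^-7 A.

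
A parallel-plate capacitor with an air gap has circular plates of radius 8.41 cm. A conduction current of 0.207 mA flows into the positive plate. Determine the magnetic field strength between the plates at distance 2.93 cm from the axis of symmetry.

No conduction current crosses the gap, so I_d there equals the 2.07×10^-4 A in the leads.
For r < R the Ampère–Maxwell law gives B(2πr) = μ₀ I_d (r²/R²), so B = μ₀ I_d r/(2πR²) = (4π×10^-7)(2.07×10^-4)(0.0293)/(2π·0.0841²) = 1.72×10^-10 T.

1.72×10^-10 T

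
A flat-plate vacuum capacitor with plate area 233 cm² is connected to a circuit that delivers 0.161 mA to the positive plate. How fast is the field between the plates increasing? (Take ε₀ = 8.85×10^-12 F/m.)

The displacement current between the plates equals the conduction current, I_d = 0.161 mA.
Then dE/dt = I_d/(ε₀A) = 7.81×10^8 V/(m·s).

7.81×10^8 V/(m·s)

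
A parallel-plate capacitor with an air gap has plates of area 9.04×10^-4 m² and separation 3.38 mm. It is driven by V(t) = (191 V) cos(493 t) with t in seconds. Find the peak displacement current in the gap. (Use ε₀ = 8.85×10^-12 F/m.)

(dE/dt)_max = V₀ω/d = 2.786×10^7 V/(m·s); ω = 493 rad/s.
I_d,max = ε₀ A (dE/dt)_max = (8.85×10^-12)(9.04×10^-4)(2.786×10^7) = 2.23×10^-7 A.

2.23×10^-7 A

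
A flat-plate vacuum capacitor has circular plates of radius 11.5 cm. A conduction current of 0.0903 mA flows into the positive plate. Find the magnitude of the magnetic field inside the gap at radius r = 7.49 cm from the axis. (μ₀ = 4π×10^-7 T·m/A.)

1.02×10^-10 T

By continuity the displacement current in the gap matches the conduction current: I_d = 9.03×10^-5 A.
An Ampèrian loop of radius r encloses a fraction (r/R)² of I_d. Then B·2πr = μ₀ I_d (r/R)², giving B = μ₀ I_d r/(2πR²) = 1.02×10^-10 T.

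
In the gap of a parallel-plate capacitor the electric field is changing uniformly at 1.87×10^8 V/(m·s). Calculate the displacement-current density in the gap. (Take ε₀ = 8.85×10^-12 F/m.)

1.65×10^-3 A/m²

J_d = ε₀ ∂E/∂t, so J_d = 1.65×10^-3 A/m².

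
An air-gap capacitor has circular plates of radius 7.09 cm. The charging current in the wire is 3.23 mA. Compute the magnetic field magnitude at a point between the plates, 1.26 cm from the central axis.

Between the plates the displacement current equals the wire current: I_d = 3.23 mA = 3.23×10^-3 A.
∮B·dl = μ₀ I_d,enc with I_d,enc = I_d r²/R² = 1.020×10^-4 A; so B = μ₀ I_d,enc/(2πr) = 1.62×10^-9 T.

1.62×10^-9 T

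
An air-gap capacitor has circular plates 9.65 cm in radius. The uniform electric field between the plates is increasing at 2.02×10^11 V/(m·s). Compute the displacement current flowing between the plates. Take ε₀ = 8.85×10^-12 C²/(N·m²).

0.0523 A

I_d = ε₀ A (dE/dt) = (8.85×10^-12)(0.02926 m²)(2.02×10^11) = 0.0523 A.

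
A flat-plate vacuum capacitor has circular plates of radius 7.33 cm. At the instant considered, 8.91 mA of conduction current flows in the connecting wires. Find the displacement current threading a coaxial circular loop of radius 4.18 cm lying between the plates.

No conduction current crosses the gap, so I_d there equals the 8.91×10^-3 A in the leads.
The field is uniform, so I_d,enc = I_d (r/R)² = (8.91×10^-3)(4.18/7.33)² = 2.90×10^-3 A.

2.90×10^-3 A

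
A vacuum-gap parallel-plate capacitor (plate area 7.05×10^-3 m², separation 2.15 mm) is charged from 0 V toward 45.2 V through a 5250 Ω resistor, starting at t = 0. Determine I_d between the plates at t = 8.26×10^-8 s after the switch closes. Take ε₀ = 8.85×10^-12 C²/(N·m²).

5.01×10^-3 A

With C = ε₀A/d = (8.85×10^-12)(7.05×10^-3)/(2.15×10^-3) = 2.902×10^-11 F, the time constant is τ = RC = 1.524×10^-7 s, so t/τ = 0.5420 and e^(−t/τ) = 0.5816.
I_d = I_cond = (V₀/R) e^(−t/τ) = (8.610×10^-3)(0.5816) = 5.01×10^-3 A.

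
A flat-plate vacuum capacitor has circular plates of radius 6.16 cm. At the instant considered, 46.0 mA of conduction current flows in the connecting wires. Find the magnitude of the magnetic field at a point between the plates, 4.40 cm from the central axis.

1.07×10^-7 T

No conduction current crosses the gap, so I_d there equals the 0.0460 A in the leads.
An Ampèrian loop of radius r encloses a fraction (r/R)² of I_d. Then B·2πr = μ₀ I_d (r/R)², giving B = μ₀ I_d r/(2πR²) = 1.07×10^-7 T.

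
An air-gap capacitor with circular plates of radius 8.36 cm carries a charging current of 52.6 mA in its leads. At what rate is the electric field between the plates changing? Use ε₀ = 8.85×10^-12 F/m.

Charge continuity gives I_d = I = 0.0526 A between the plates.
Since I_d = ε₀ A dE/dt, dE/dt = I_d/(ε₀A) = (0.0526)/((8.85×10^-12)(0.02196)) = 2.71×10^11 V/(m·s).

2.71×10^11 V/(m·s)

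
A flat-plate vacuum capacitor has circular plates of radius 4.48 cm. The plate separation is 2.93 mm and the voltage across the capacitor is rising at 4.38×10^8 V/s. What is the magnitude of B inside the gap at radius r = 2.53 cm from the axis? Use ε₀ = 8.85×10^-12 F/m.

dE/dt = (dV/dt)/d = 1.495×10^11 V/(m·s); I_d = ε₀(πR²)(dE/dt) = (8.85×10^-12)(6.305×10^-3)(1.495×10^11) = 8.342×10^-3 A.
For r < R the Ampère–Maxwell law gives B(2πr) = μ₀ I_d (r²/R²), so B = μ₀ I_d r/(2πR²) = (4π×10^-7)(8.342×10^-3)(0.0253)/(2π·0.0448²) = 2.10×10^-8 T.

2.10×10^-8 T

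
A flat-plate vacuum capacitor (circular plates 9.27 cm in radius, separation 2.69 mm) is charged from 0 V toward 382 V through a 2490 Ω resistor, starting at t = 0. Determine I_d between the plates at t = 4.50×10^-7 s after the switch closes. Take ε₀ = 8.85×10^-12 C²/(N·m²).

C = ε₀A/d = (8.85×10^-12)(0.02700)/(2.69×10^-3) = 8.883×10^-11 F and τ = RC = 2.212×10^-7 s. I_d in the gap equals the RC charging current.
I_d(t) = (V₀/R) e^(−t/τ) = 0.1534 · e^(−2.034) = 0.0201 A.

0.0201 A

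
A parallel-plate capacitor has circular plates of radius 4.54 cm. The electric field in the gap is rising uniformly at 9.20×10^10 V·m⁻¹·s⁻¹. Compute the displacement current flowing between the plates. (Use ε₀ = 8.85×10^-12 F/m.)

With a uniform field, Φ_E = EA, so I_d = ε₀ A dE/dt = 5.27×10^-3 A.

5.27×10^-3 A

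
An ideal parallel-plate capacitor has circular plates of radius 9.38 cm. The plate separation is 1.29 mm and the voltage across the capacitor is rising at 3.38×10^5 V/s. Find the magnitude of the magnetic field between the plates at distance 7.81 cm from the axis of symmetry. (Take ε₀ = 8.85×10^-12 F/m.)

1.14×10^-10 T

With E = V/d, dE/dt = 2.620×10^8 V/(m·s) and πR² = 0.02764 m², giving I_d = ε₀ πR² dE/dt = 6.409×10^-5 A.
∮B·dl = μ₀ I_d,enc with I_d,enc = I_d r²/R² = 4.443×10^-5 A; so B = μ₀ I_d,enc/(2πr) = 1.14×10^-10 T.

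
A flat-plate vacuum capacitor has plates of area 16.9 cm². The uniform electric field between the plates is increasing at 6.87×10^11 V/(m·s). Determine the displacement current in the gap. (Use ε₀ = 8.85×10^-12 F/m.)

0.0103 A

I_d = ε₀ A (dE/dt) = (8.85×10^-12)(1.69×10^-3 m²)(6.87×10^11) = 0.0103 A.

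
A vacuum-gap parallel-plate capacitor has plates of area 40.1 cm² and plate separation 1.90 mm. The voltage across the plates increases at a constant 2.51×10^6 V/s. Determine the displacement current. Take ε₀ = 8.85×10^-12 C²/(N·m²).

4.69×10^-5 A

The displacement current equals the charging current C dV/dt. With C = ε₀A/d = (8.85×10^-12)(4.01×10^-3)/(1.90×10^-3) = 1.868×10^-11 F, I_d = (1.868×10^-11)(2.51×10^6) = 4.69×10^-5 A.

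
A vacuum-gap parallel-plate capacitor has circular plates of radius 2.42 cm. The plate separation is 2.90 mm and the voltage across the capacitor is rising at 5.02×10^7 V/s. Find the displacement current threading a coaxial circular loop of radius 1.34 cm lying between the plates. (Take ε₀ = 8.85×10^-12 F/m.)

8.64×10^-5 A

I_d = C dV/dt with C = ε₀πR²/d = 5.615×10^-12 F, so I_d = (5.615×10^-12)(5.02×10^7) = 2.819×10^-4 A.
Through an area πr² the displacement current is I_d·(πr²/πR²) = I_d (r/R)² = 8.64×10^-5 A.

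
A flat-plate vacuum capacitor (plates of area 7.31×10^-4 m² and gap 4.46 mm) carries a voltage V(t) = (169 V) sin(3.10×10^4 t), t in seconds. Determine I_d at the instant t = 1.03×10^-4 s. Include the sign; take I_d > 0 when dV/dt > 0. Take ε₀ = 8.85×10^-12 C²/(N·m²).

C = ε₀A/d = (8.85×10^-12)(7.31×10^-4)/(4.46×10^-3) = 1.451×10^-12 F. dV/dt = V₀ω·cos(ωt); at ωt = 3.193 rad this factor is -0.9987.
I_d = C dV/dt = (1.451×10^-12)(169)(3.10×10^4)(-0.9987) = -7.59×10^-6 A.

-7.59×10^-6 A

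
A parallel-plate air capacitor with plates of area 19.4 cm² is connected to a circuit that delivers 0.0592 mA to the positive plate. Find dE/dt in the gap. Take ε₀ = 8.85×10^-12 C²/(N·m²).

The displacement current between the plates equals the conduction current, I_d = 0.0592 mA.
Then dE/dt = I_d/(ε₀A) = 3.45×10^9 V/(m·s).

3.45×10^9 V/(m·s)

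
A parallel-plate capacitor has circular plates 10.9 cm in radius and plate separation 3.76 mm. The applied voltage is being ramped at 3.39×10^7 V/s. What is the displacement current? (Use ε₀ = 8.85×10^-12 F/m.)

E = V/d so dE/dt = (dV/dt)/d = 9.016×10^9 V/(m·s), and I_d = ε₀ A dE/dt = (8.85×10^-12)(0.03733)(9.016×10^9) = 2.98×10^-3 A.

2.98×10^-3 A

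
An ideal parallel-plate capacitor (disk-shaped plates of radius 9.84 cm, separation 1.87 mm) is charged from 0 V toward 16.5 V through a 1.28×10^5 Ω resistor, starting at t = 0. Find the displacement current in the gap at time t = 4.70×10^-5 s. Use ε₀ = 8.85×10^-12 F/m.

1.01×10^-5 A

With C = ε₀A/d = (8.85×10^-12)(0.03042)/(1.87×10^-3) = 1.440×10^-10 F, the time constant is τ = RC = 1.843×10^-5 s, so t/τ = 2.550 and e^(−t/τ) = 0.07808.
I_d = I_cond = (V₀/R) e^(−t/τ) = (1.289×10^-4)(0.07808) = 1.01×10^-5 A.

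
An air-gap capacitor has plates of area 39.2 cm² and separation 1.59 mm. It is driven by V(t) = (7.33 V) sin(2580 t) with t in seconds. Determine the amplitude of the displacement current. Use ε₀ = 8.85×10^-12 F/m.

C = ε₀A/d = (8.85×10^-12)(3.92×10^-3)/(1.59×10^-3) = 2.182×10^-11 F; ω = 2580 rad/s.
I_d = C dV/dt, so |I_d|_max = C V₀ ω = (2.182×10^-11)(7.33)(2580) = 4.13×10^-7 A.

4.13×10^-7 A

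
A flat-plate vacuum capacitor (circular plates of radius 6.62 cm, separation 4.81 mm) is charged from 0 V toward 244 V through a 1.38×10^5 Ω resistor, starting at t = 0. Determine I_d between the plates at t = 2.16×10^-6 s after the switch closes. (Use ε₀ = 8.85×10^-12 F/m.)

9.53×10^-4 A

C = ε₀A/d = (8.85×10^-12)(0.01377)/(4.81×10^-3) = 2.534×10^-11 F and τ = RC = 3.497×10^-6 s. I_d in the gap equals the RC charging current.
I_d(t) = (V₀/R) e^(−t/τ) = 1.768×10^-3 · e^(−0.6177) = 9.53×10^-4 A.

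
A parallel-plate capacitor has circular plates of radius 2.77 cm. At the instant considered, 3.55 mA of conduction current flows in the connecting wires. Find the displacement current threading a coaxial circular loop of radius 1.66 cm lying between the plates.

1.27×10^-3 A

By continuity the displacement current in the gap matches the conduction current: I_d = 3.55×10^-3 A.
Since J_d is uniform, the enclosed fraction is (r/R)² = 0.3591, giving I_d,enc = 1.27×10^-3 A.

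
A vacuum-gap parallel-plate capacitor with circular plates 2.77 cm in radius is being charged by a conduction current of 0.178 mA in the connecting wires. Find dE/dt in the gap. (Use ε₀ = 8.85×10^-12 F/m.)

Charge continuity gives I_d = I = 1.78×10^-4 A between the plates.
Since I_d = ε₀ A dE/dt, dE/dt = I_d/(ε₀A) = (1.78×10^-4)/((8.85×10^-12)(2.411×10^-3)) = 8.34×10^9 V/(m·s).

8.34×10^9 V/(m·s)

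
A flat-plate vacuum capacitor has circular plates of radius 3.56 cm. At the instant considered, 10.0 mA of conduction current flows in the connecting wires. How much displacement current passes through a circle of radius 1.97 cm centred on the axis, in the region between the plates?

3.06×10^-3 A

By continuity the displacement current in the gap matches the conduction current: I_d = 0.0100 A.
Since J_d is uniform, the enclosed fraction is (r/R)² = 0.3062, giving I_d,enc = 3.06×10^-3 A.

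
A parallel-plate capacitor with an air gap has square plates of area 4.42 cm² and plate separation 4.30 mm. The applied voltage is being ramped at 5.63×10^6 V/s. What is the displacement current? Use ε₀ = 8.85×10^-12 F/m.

5.12×10^-6 A

E = V/d so dE/dt = (dV/dt)/d = 1.309×10^9 V/(m·s), and I_d = ε₀ A dE/dt = (8.85×10^-12)(4.42×10^-4)(1.309×10^9) = 5.12×10^-6 A.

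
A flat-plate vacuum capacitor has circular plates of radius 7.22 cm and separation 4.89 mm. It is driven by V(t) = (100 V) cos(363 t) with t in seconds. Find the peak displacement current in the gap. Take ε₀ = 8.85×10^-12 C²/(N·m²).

(dE/dt)_max = V₀ω/d = 7.423×10^6 V/(m·s); ω = 363 rad/s.
I_d,max = ε₀ A (dE/dt)_max = (8.85×10^-12)(0.01638)(7.423×10^6) = 1.08×10^-6 A.

1.08×10^-6 A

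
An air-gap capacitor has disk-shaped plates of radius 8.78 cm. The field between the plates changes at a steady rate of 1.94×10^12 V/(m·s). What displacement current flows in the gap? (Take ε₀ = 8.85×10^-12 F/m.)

The displacement current is ε₀ times dΦ_E/dt = ε₀ A dE/dt = (8.85×10^-12)(0.02422)(1.94×10^12) = 0.416 A.

0.416 A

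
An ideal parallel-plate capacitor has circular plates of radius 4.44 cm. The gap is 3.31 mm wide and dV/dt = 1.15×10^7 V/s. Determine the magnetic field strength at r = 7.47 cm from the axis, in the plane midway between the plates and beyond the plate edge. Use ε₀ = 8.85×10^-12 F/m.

5.10×10^-10 T

I_d = C dV/dt with C = ε₀πR²/d = 1.656×10^-11 F, so I_d = (1.656×10^-11)(1.15×10^7) = 1.904×10^-4 A.
For r ≥ R the full I_d is enclosed: B = μ₀ I_d/(2πr) = (4π×10^-7)(1.904×10^-4)/(2π·0.0747) = 5.10×10^-10 T.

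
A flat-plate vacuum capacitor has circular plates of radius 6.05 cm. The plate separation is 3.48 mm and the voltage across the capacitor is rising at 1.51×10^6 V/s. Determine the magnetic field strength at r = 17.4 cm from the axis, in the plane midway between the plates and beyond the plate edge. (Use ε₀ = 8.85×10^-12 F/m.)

With E = V/d, dE/dt = 4.339×10^8 V/(m·s) and πR² = 0.01150 m², giving I_d = ε₀ πR² dE/dt = 4.416×10^-5 A.
For r ≥ R the full I_d is enclosed: B = μ₀ I_d/(2πr) = (4π×10^-7)(4.416×10^-5)/(2π·0.174) = 5.08×10^-11 T.

5.08×10^-11 T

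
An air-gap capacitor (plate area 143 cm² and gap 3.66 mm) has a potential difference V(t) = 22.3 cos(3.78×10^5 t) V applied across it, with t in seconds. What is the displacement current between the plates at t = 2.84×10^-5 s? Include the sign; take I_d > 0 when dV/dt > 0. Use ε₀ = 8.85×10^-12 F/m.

2.82×10^-4 A

C = ε₀A/d = (8.85×10^-12)(0.0143)/(3.66×10^-3) = 3.458×10^-11 F. dV/dt = V₀ω·−sin(ωt); at ωt = 10.7352 rad this factor is 0.9663.
I_d = C dV/dt = (3.458×10^-11)(22.3)(3.78×10^5)(0.9663) = 2.82×10^-4 A.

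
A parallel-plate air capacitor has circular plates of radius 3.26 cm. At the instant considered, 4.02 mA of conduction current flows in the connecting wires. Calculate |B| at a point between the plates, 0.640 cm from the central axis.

Between the plates the displacement current equals the wire current: I_d = 4.02 mA = 4.02×10^-3 A.
An Ampèrian loop of radius r encloses a fraction (r/R)² of I_d. Then B·2πr = μ₀ I_d (r/R)², giving B = μ₀ I_d r/(2πR²) = 4.84×10^-9 T.

4.84×10^-9 T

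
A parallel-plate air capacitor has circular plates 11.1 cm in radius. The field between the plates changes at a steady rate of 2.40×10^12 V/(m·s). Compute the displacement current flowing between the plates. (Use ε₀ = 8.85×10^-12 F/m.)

0.822 A

The displacement current is ε₀ times dΦ_E/dt = ε₀ A dE/dt = (8.85×10^-12)(0.03871)(2.40×10^12) = 0.822 A.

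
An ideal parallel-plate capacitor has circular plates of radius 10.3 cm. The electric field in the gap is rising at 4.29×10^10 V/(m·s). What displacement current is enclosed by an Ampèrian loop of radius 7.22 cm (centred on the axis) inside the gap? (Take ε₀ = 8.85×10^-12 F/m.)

6.22×10^-3 A

I_d = ε₀ dΦ_E/dt = ε₀ πR² (dE/dt) = (8.85×10^-12)(0.03333)(4.29×10^10) = 0.01265 A through the full plate area.
The field is uniform, so I_d,enc = I_d (r/R)² = (0.01265)(7.22/10.3)² = 6.22×10^-3 A.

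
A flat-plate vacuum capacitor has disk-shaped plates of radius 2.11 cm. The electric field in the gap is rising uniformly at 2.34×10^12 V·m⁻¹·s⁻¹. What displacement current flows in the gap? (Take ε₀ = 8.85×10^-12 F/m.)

0.0290 A

With a uniform field, Φ_E = EA, so I_d = ε₀ A dE/dt = 0.0290 A.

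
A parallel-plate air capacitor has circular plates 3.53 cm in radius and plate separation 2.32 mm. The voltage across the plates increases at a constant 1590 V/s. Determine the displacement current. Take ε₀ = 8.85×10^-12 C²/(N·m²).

2.37×10^-8 A

E = V/d so dE/dt = (dV/dt)/d = 6.853×10^5 V/(m·s), and I_d = ε₀ A dE/dt = (8.85×10^-12)(3.915×10^-3)(6.853×10^5) = 2.37×10^-8 A.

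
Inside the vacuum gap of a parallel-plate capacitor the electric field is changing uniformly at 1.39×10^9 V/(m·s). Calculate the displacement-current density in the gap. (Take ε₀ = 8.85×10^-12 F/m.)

0.0123 A/m²

J_d = ε₀ ∂E/∂t, so J_d = 0.0123 A/m².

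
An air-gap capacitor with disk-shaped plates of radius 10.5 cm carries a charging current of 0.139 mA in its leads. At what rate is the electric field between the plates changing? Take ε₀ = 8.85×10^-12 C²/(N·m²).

4.53×10^8 V/(m·s)

Charge continuity gives I_d = I = 1.39×10^-4 A between the plates.
Since I_d = ε₀ A dE/dt, dE/dt = I_d/(ε₀A) = (1.39×10^-4)/((8.85×10^-12)(0.03464)) = 4.53×10^8 V/(m·s).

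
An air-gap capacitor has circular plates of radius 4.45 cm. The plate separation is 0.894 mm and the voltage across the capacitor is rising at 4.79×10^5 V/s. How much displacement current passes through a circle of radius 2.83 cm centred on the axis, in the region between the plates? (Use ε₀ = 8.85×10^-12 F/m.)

With E = V/d, dE/dt = 5.358×10^8 V/(m·s) and πR² = 6.221×10^-3 m², giving I_d = ε₀ πR² dE/dt = 2.950×10^-5 A.
The field is uniform, so I_d,enc = I_d (r/R)² = (2.950×10^-5)(2.83/4.45)² = 1.19×10^-5 A.

1.19×10^-5 A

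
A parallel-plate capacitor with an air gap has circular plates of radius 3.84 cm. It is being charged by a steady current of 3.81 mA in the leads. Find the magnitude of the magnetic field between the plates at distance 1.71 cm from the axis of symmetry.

No conduction current crosses the gap, so I_d there equals the 3.81×10^-3 A in the leads.
For r < R the Ampère–Maxwell law gives B(2πr) = μ₀ I_d (r²/R²), so B = μ₀ I_d r/(2πR²) = (4π×10^-7)(3.81×10^-3)(0.0171)/(2π·0.0384²) = 8.84×10^-9 T.

8.84×10^-9 T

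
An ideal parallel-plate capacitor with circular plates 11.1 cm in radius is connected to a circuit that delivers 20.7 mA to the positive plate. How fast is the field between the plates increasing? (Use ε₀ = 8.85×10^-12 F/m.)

6.04×10^10 V/(m·s)

The displacement current between the plates equals the conduction current, I_d = 20.7 mA.
Since I_d = ε₀ A dE/dt, dE/dt = I_d/(ε₀A) = (0.0207)/((8.85×10^-12)(0.03871)) = 6.04×10^10 V/(m·s).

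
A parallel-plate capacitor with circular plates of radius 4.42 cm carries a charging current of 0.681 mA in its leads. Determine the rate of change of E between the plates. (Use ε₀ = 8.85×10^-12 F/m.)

By continuity, I_d in the gap equals the 0.681 mA flowing in the wire.
Since I_d = ε₀ A dE/dt, dE/dt = I_d/(ε₀A) = (6.81×10^-4)/((8.85×10^-12)(6.138×10^-3)) = 1.25×10^10 V/(m·s).

1.25×10^10 V/(m·s)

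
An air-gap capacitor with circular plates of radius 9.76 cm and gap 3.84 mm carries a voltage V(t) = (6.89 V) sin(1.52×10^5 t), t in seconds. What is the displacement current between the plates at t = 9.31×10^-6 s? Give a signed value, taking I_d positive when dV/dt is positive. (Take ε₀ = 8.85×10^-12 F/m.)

C = ε₀A/d = (8.85×10^-12)(0.02993)/(3.84×10^-3) = 6.898×10^-11 F. dV/dt = V₀ω·cos(ωt); at ωt = 1.41512 rad this factor is 0.1550.
I_d = C dV/dt = (6.898×10^-11)(6.89)(1.52×10^5)(0.1550) = 1.12×10^-5 A.

1.12×10^-5 A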